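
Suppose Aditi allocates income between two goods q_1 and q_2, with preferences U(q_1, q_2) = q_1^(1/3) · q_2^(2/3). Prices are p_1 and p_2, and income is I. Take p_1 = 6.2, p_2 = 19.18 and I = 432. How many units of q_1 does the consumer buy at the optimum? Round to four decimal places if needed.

q_1* = 23.2258

MU_q_1/MU_q_2 = (1/3·q_2)/(2/3·q_1); tangency sets this equal to p_1/p_2.
Rearranging, p_2·q_2 = 2·p_1·q_1. Substituting into the budget gives p_1·q_1·(1 + 2) = I.
Demand: q_1*(p_1,p_2,I) = 1/3·I/p_1 and q_2* = 2/3·I/p_2.
At p_1=6.2, p_2=19.18, I=432: q_1* = 1/3·432/6.2 = 23.2258.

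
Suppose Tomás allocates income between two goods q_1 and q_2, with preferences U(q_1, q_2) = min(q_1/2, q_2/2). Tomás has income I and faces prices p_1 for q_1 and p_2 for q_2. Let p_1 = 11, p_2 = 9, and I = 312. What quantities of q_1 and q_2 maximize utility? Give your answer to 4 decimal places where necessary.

q_1* = 15.6, q_2* = 15.6

Demand: q_1*(p_1,p_2,I) = 2·I/(2·p_1 + 2·p_2), q_2* = 2·I/(2·p_1 + 2·p_2).
Here 2·11 + 2·9 = 40, giving q_1* = 15.6 and q_2* = 15.6.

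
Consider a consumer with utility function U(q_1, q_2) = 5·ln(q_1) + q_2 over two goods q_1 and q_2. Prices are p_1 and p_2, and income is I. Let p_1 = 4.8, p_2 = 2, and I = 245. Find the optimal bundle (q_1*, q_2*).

Set MRS = p_1/p_2: (5/q_1)/1 = p_1/p_2.
So q_1*(p_1,p_2) = 5·p_2/p_1, independent of income; and q_2* = (I − 5·p_2)/p_2.
At the given prices: q_1* = 5·2/4.8 = 2.0833, and q_2* = 117.5.

q_1* = 2.0833, q_2* = 117.5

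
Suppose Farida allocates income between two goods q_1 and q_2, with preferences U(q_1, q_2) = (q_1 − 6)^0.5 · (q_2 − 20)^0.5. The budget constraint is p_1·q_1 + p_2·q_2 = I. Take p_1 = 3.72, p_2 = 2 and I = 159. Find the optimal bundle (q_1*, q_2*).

q_1* = 18.9946, q_2* = 44.17

Discretionary income = 159 − 6·3.72 − 20·2 = 96.68; q_1* = 6 + 0.5·96.68/3.72 = 18.9946; q_2* = 20 + 0.5·96.68/2 = 44.17.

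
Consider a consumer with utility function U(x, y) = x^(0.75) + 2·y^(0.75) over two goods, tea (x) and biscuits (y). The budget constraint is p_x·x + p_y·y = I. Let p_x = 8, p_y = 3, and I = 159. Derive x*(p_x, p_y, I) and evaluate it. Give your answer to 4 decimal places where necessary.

With the ratio pinned down, the budget gives x* = I/(p_x + p_y·(y/x)) and y* = (y/x)·x*.
Numerically y/x = 809.08642, so x* = 159/(8 + 3·809.08642) = 0.0653.

x* = 0.0653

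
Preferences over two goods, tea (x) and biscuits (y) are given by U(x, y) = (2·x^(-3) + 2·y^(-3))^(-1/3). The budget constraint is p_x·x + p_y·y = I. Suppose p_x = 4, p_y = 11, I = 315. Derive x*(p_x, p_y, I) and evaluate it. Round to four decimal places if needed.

x* = 25.1156

Numerically y/x = 0.776545, so x* = 315/(4 + 11·0.776545) = 25.1156.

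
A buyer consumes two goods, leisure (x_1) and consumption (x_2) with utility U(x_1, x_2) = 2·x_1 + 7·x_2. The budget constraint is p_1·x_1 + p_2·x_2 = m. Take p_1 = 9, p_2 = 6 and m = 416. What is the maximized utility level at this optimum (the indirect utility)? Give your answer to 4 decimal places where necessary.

Linear utility — the consumer picks whichever good has higher MU/price: 2/9 = 0.2222 vs 7/6 = 1.1667.
x_2 gives more utility per dollar, so spend all income on x_2: x_2* = m/p_2, x_1* = 0.
Numerically: x_1* = 0, x_2* = 69.3333.
Utility at the optimum: U(0, 69.3333) = 485.3333.

V = 485.3333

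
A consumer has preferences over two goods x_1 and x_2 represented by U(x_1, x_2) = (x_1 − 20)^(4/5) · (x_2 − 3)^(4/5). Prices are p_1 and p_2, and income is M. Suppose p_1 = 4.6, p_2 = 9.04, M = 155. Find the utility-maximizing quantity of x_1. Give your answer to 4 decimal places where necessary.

x_1* = 23.9

This is Cobb-Douglas in (x_1−20, x_2−3): tangency gives 0.8·p_2·(x_2−3) = 0.8·p_1·(x_1−20).
After buying the subsistence bundle (20, 3), a share 0.5 of the remaining income goes to x_1: x_1* = 20 + 0.5·(M − 20p_1 − 3p_2)/p_1.
Discretionary income = 155 − 20·4.6 − 3·9.04 = 35.88; x_1* = 20 + 0.5·35.88/4.6 = 23.9.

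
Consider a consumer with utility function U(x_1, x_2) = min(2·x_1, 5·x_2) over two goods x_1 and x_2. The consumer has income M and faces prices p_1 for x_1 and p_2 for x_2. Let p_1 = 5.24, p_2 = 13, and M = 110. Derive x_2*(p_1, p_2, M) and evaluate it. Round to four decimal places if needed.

With perfect complements, no substitution: consume in ratio x_1:x_2 = 5:2.
Budget: p_1·x_1 + p_2·(2/5)·x_1 = M, so (5·p_1 + 2·p_2)·x_1 = 5·M.
Demand: x_1*(p_1,p_2,M) = 5·M/(5·p_1 + 2·p_2), x_2* = 2·M/(5·p_1 + 2·p_2).
Here 5·5.24 + 2·13 = 52.2, giving x_2* = 4.2146.

x_2* = 4.2146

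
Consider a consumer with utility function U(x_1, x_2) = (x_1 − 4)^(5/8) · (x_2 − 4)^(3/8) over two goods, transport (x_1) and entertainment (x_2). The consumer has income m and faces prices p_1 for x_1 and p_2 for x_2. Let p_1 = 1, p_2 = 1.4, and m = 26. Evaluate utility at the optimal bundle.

This is Cobb-Douglas in (x_1−4, x_2−4): tangency gives 0.625·p_2·(x_2−4) = 0.375·p_1·(x_1−4).
Substituting into the budget: x_1* = 4 + 0.625·(m − 4·p_1 − 4·p_2)/p_1, and x_2* = 4 + 0.375·(…)/p_2.
Discretionary income = 26 − 4·1 − 4·1.4 = 16.4; x_1* = 4 + 0.625·16.4/1 = 14.25; x_2* = 4 + 0.375·16.4/1.4 = 8.3929.
Utility at the optimum: U(14.25, 8.3929) = 7.4599.

V = 7.4599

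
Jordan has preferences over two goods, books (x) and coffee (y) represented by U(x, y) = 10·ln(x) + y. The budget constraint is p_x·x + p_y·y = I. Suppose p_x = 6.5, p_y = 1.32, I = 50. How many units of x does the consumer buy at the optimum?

x* = 2.0308

MU_x = 10/x, MU_y = 1. Tangency: 10/x = p_x/p_y.
So x*(p_x,p_y) = 10·p_y/p_x, independent of income; and y* = (I − 10·p_y)/p_y.
At the given prices: x* = 10·1.32/6.5 = 2.0308.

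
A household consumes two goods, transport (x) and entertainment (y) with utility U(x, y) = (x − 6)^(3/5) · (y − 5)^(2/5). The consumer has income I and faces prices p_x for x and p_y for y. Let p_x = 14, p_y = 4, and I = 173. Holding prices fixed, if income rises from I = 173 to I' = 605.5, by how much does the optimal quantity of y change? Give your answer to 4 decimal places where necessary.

Let x' = x−6, y' = y−5. MRS = (3/2)·y'/x' = p_x/p_y.
After buying the subsistence bundle (6, 5), a share 0.6 of the remaining income goes to x: x* = 6 + 0.6·(I − 6p_x − 5p_y)/p_x.
Discretionary income = 173 − 6·14 − 5·4 = 69; y* = 5 + 0.4·69/4 = 11.9.
At I' = 605.5: y* = 55.15. Change: 55.15 − 11.9 = 43.25.

Δy* = 43.25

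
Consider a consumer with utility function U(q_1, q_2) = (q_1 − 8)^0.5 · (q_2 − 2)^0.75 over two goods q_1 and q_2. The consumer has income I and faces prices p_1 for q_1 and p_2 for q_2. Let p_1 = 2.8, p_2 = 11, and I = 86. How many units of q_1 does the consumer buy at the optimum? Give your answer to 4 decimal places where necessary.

q_1* = 13.9429

Let q_1' = q_1−8, q_2' = q_2−2. MRS = (2/3)·q_2'/q_1' = p_1/p_2.
After buying the subsistence bundle (8, 2), a share 0.4 of the remaining income goes to q_1: q_1* = 8 + 0.4·(I − 8p_1 − 2p_2)/p_1.
Discretionary income = 86 − 8·2.8 − 2·11 = 41.6; q_1* = 8 + 0.4·41.6/2.8 = 13.9429.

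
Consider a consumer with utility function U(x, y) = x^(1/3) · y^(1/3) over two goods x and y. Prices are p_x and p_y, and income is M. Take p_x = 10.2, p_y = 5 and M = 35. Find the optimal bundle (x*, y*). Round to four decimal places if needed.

x* = 1.7157, y* = 3.5

The MRS is y/x. Set MRS = p_x/p_y.
Rearranging, p_y·y = p_x·x. Substituting into the budget gives p_x·x·(1 + 1) = M.
Demand: x*(p_x,p_y,M) = 0.5·M/p_x and y* = 0.5·M/p_y.
At p_x=10.2, p_y=5, M=35: x* = 0.5·35/10.2 = 1.7157, y* = 3.5.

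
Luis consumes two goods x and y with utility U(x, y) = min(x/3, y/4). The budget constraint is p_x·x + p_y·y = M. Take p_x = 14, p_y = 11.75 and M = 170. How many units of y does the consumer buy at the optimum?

With perfect complements, no substitution: consume in ratio x:y = 3:4.
Budget: p_x·x + p_y·(4/3)·x = M, so (3·p_x + 4·p_y)·x = 3·M.
Demand: x*(p_x,p_y,M) = 3·M/(3·p_x + 4·p_y), y* = 4·M/(3·p_x + 4·p_y).
Here 3·14 + 4·11.75 = 89, giving y* = 7.6404.

y* = 7.6404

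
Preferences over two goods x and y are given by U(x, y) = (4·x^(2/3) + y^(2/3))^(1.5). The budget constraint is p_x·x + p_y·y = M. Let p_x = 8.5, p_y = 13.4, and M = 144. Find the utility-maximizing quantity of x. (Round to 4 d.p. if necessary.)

x* = 16.8353

From the CES first-order condition, 4·(y/x)^(1/3) = p_x/p_y.
Solve for the ratio: y/x = [(1/4)·p_x/p_y]^(3).
With the ratio pinned down, the budget gives x* = M/(p_x + p_y·(y/x)) and y* = (y/x)·x*.
Numerically y/x = 0.003988, so x* = 144/(8.5 + 13.4·0.003988) = 16.8353.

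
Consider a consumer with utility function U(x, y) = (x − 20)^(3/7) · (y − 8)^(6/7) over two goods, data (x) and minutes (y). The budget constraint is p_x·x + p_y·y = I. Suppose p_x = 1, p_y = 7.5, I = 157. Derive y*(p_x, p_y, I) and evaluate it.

y* = 14.8444

This is Cobb-Douglas in (x−20, y−8): tangency gives 3/7·p_y·(y−8) = 6/7·p_x·(x−20).
After buying the subsistence bundle (20, 8), a share 1/3 of the remaining income goes to x: x* = 20 + 1/3·(I − 20p_x − 8p_y)/p_x.
Discretionary income = 157 − 20·1 − 8·7.5 = 77; y* = 8 + 2/3·77/7.5 = 14.8444.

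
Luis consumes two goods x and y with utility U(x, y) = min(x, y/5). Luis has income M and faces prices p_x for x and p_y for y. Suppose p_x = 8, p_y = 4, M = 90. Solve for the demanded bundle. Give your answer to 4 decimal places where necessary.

x* = 3.2143, y* = 16.0714

With perfect complements, no substitution: consume in ratio x:y = 1:5.
Budget: p_x·x + p_y·5·x = M, so (p_x + 5·p_y)·x = M.
Demand: x*(p_x,p_y,M) = M/(p_x + 5·p_y), y* = 5·M/(p_x + 5·p_y).
Here 8 + 5·4 = 28, giving x* = 3.2143 and y* = 16.0714.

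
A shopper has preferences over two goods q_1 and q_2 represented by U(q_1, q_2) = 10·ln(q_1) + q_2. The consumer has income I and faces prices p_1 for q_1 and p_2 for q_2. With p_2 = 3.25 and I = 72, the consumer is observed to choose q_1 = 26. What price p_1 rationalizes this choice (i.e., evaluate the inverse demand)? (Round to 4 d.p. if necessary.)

p_1 = 1.25

Set MRS = p_1/p_2: (10/q_1)/1 = p_1/p_2.
So q_1*(p_1,p_2) = 10·p_2/p_1, independent of income; and q_2* = (I − 10·p_2)/p_2.
Set q_1* = 26 in the demand function and solve for p_1: p_1 = 1.25.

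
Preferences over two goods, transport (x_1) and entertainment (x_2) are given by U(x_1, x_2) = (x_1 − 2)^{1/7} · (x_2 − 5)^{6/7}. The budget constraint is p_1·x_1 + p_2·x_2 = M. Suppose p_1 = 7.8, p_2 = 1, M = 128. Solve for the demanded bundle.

x_1* = 3.967, x_2* = 97.0571

After buying the subsistence bundle (2, 5), a share 1/7 of the remaining income goes to x_1: x_1* = 2 + 1/7·(M − 2p_1 − 5p_2)/p_1.
Discretionary income = 128 − 2·7.8 − 5·1 = 107.4; x_1* = 2 + 1/7·107.4/7.8 = 3.967; x_2* = 5 + 6/7·107.4/1 = 97.0571.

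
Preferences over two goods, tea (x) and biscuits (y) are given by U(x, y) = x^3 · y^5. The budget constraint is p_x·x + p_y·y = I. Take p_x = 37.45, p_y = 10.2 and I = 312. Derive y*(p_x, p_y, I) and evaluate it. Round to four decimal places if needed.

y* = 19.1176

Demand: x*(p_x,p_y,I) = 0.375·I/p_x and y* = 0.625·I/p_y.
At p_x=37.45, p_y=10.2, I=312: y* = 0.625·312/10.2 = 19.1176.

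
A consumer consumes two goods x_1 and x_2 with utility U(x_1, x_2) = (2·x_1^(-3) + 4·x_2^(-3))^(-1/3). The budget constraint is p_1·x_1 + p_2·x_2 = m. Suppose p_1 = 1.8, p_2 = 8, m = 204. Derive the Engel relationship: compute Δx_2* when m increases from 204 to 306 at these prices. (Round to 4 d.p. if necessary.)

MU_x_1 ∝ 2·x_1^(-4), MU_x_2 ∝ 4·x_2^(-4), so MRS = (1/2)·(x_2/x_1)^(4) = p_1/p_2.
Hence x_2/x_1 = (2·p_1/p_2)^(1/(4)), i.e. raised to the 0.25 power.
With the ratio pinned down, the budget gives x_1* = m/(p_1 + p_2·(x_2/x_1)) and x_2* = (x_2/x_1)·x_1*.
Numerically x_2/x_1 = 0.819036, so x_1* = 204/(1.8 + 8·0.819036) = 24.4244 and x_2* = 0.819036·24.4244 = 20.0045.
At m' = 306: x_2* = 30.0068. Change: 30.0068 − 20.0045 = 10.0023.

Δx_2* = 10.0023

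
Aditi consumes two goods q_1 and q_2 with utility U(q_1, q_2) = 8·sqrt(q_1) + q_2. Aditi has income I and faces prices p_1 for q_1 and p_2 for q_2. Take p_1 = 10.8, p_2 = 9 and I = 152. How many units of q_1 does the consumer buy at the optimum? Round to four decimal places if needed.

Set MRS = p_1/p_2: 4·q_1^(−1/2) = p_1/p_2.
Thus q_1* = (4·p_2/p_1)² — independent of I — with the rest of income spent on q_2.
Plugging in: q_1* = (4·9/10.8)² = 11.1111.

q_1* = 11.1111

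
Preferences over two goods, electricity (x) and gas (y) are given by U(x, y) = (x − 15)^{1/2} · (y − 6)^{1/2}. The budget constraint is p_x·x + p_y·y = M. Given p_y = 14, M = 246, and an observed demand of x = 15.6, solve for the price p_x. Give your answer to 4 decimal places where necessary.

Let x' = x−15, y' = y−6. MRS = y'/x' = p_x/p_y.
After buying the subsistence bundle (15, 6), a share 0.5 of the remaining income goes to x: x* = 15 + 0.5·(M − 15p_x − 6p_y)/p_x.
Set x* = 15.6 in the demand function and solve for p_x: p_x = 10.

p_x = 10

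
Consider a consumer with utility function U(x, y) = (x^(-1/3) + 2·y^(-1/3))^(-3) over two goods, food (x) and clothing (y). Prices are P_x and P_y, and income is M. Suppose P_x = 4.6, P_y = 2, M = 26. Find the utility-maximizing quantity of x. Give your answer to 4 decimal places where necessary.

From the CES first-order condition, (1/2)·(y/x)^(4/3) = P_x/P_y.
Hence y/x = (2·P_x/P_y)^(1/(4/3)), i.e. raised to the 0.75 power.
Substitute y = (y/x)·x into the budget: x* = M/(P_x + P_y·(y/x)).
Numerically y/x = 3.141003, so x* = 26/(4.6 + 2·3.141003) = 2.3893.

x* = 2.3893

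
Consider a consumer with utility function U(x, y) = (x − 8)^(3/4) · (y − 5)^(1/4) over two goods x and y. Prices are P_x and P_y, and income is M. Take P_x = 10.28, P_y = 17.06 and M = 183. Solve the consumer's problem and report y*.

y* = 5.2266

MRS = 3·(y−5)/(x−8). Tangency with P_x/P_y gives y−5 = (1/3)·(P_x/P_y)·(x−8).
Substituting into the budget: x* = 8 + 0.75·(M − 8·P_x − 5·P_y)/P_x, and y* = 5 + 0.25·(…)/P_y.
Discretionary income = 183 − 8·10.28 − 5·17.06 = 15.46; y* = 5 + 0.25·15.46/17.06 = 5.2266.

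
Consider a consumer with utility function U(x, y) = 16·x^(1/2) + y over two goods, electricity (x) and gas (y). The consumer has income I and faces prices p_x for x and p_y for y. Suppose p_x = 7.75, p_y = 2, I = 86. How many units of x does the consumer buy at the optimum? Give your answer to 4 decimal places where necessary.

x* = 4.2622

MU_x = 8/√x, MU_y = 1. Tangency: 8/√x = p_x/p_y.
Solve: √x = 8·p_y/p_x, so x*(p_x,p_y) = (8·p_y/p_x)², and y* = (I − p_x·x*)/p_y.
Plugging in: x* = (8·2/7.75)² = 4.2622.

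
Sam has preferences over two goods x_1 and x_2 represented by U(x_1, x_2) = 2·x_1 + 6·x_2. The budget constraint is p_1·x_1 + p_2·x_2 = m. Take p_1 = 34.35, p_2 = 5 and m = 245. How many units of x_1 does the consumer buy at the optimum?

x_1* = 0

x_2 gives more utility per dollar, so spend all income on x_2: x_2* = m/p_2, x_1* = 0.
Numerically: x_1* = 0, x_2* = 49.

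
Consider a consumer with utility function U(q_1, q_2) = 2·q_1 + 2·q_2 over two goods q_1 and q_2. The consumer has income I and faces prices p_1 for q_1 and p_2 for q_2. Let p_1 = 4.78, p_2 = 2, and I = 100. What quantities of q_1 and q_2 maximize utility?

q_1* = 0, q_2* = 50

Linear utility — the consumer picks whichever good has higher MU/price: 2/4.78 = 0.4184 vs 2/2 = 1.
q_2 gives more utility per dollar, so spend all income on q_2: q_2* = I/p_2, q_1* = 0.
Numerically: q_1* = 0, q_2* = 50.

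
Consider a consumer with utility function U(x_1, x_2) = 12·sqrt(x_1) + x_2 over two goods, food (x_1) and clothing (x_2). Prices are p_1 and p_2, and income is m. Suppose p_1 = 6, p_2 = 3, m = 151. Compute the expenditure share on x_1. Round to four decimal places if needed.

Solve: √x_1 = 6·p_2/p_1, so x_1*(p_1,p_2) = (6·p_2/p_1)², and x_2* = (m − p_1·x_1*)/p_2.
Plugging in: x_1* = (6·3/6)² = 9, x_2* = 32.3333.
Expenditure on x_1: 6·9 = 54; share = 0.3576.

share on x_1 = 0.3576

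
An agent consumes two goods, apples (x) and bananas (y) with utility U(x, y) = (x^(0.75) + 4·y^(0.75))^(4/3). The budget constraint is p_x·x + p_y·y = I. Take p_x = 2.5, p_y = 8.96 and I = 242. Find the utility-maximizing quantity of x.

x* = 14.7543

Substitute y = (y/x)·x into the budget: x* = I/(p_x + p_y·(y/x)).
Numerically y/x = 1.551558, so x* = 242/(2.5 + 8.96·1.551558) = 14.7543.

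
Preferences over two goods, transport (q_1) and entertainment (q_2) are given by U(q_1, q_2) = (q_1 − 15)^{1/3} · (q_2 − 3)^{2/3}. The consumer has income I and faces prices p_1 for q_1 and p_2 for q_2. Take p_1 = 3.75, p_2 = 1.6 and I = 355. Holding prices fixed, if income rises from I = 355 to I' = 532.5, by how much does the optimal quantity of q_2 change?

Δq_2* = 73.9583

This is Cobb-Douglas in (q_1−15, q_2−3): tangency gives 1/3·p_2·(q_2−3) = 2/3·p_1·(q_1−15).
After buying the subsistence bundle (15, 3), a share 1/3 of the remaining income goes to q_1: q_1* = 15 + 1/3·(I − 15p_1 − 3p_2)/p_1.
Discretionary income = 355 − 15·3.75 − 3·1.6 = 293.95; q_2* = 3 + 2/3·293.95/1.6 = 125.4792.
At I' = 532.5: q_2* = 199.4375. Change: 199.4375 − 125.4792 = 73.9583.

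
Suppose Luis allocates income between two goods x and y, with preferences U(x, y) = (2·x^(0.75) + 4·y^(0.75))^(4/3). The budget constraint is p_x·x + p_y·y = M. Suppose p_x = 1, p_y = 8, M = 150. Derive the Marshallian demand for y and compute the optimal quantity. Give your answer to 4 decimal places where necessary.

MRS = MU_x/MU_y = (1/2)·(y/x)^(0.25). Set equal to p_x/p_y.
Solve for the ratio: y/x = [2·p_x/p_y]^(4).
With the ratio pinned down, the budget gives x* = M/(p_x + p_y·(y/x)) and y* = (y/x)·x*.
Numerically y/x = 0.003906, so x* = 150/(1 + 8·0.003906) = 145.4545 and y* = 0.003906·145.4545 = 0.5682.

y* = 0.5682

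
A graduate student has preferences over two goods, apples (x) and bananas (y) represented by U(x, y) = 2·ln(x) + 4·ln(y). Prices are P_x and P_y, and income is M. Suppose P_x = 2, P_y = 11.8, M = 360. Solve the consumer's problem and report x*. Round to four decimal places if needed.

The MRS is (1/2)·y/x. Set MRS = P_x/P_y.
Rearranging, P_y·y = 2·P_x·x. Substituting into the budget gives P_x·x·(1 + 2) = M.
Demand: x*(P_x,P_y,M) = 1/3·M/P_x and y* = 2/3·M/P_y.
At P_x=2, P_y=11.8, M=360: x* = 1/3·360/2 = 60.

x* = 60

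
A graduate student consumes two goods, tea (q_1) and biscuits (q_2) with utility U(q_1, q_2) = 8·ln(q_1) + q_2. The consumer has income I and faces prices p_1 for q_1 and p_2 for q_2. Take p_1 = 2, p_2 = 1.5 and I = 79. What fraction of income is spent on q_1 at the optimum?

share on q_1 = 0.1519

Set MRS = p_1/p_2: (8/q_1)/1 = p_1/p_2.
So q_1*(p_1,p_2) = 8·p_2/p_1, independent of income; and q_2* = (I − 8·p_2)/p_2.
At the given prices: q_1* = 8·1.5/2 = 6, and q_2* = 44.6667.
Expenditure on q_1: 2·6 = 12; share = 0.1519.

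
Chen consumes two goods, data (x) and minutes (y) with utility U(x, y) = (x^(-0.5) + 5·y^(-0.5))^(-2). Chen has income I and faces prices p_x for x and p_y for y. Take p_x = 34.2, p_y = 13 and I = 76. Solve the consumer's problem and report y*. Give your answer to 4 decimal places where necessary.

Substitute y = (y/x)·x into the budget: x* = I/(p_x + p_y·(y/x)).
Numerically y/x = 5.572309, so x* = 76/(34.2 + 13·5.572309) = 0.7127 and y* = 5.572309·0.7127 = 3.9713.

y* = 3.9713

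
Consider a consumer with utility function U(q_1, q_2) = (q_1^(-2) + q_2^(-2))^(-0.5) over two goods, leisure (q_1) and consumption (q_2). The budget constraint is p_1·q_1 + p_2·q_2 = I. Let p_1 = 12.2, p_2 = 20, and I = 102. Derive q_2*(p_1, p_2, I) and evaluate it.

q_2* = 2.9664

Numerically q_2/q_1 = 0.848093, so q_1* = 102/(12.2 + 20·0.848093) = 3.4977 and q_2* = 0.848093·3.4977 = 2.9664.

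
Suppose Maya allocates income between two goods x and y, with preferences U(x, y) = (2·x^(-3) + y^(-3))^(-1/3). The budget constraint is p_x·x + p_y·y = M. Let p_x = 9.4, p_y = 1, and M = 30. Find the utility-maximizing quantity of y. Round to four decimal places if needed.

y* = 4.0628

MRS = MU_x/MU_y = 2·(y/x)^(4). Set equal to p_x/p_y.
Solve for the ratio: y/x = [(1/2)·p_x/p_y]^(0.25).
Substitute y = (y/x)·x into the budget: x* = M/(p_x + p_y·(y/x)).
Numerically y/x = 1.472395, so x* = 30/(9.4 + 1·1.472395) = 2.7593 and y* = 1.472395·2.7593 = 4.0628.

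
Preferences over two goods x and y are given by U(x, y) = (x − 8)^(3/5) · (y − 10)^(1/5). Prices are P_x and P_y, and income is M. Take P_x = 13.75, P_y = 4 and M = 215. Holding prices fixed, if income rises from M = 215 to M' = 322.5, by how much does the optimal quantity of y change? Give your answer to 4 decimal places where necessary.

Let x' = x−8, y' = y−10. MRS = 3·y'/x' = P_x/P_y.
After buying the subsistence bundle (8, 10), a share 0.75 of the remaining income goes to x: x* = 8 + 0.75·(M − 8P_x − 10P_y)/P_x.
Discretionary income = 215 − 8·13.75 − 10·4 = 65; y* = 10 + 0.25·65/4 = 14.0625.
At M' = 322.5: y* = 20.7812. Change: 20.7812 − 14.0625 = 6.7188.

Δy* = 6.7188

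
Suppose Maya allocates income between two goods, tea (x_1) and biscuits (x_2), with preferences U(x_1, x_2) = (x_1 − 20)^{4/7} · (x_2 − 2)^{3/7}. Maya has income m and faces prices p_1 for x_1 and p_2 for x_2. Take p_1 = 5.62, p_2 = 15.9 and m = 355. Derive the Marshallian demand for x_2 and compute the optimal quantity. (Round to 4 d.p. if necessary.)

Let x_1' = x_1−20, x_2' = x_2−2. MRS = (4/3)·x_2'/x_1' = p_1/p_2.
Substituting into the budget: x_1* = 20 + 4/7·(m − 20·p_1 − 2·p_2)/p_1, and x_2* = 2 + 3/7·(…)/p_2.
Discretionary income = 355 − 20·5.62 − 2·15.9 = 210.8; x_2* = 2 + 3/7·210.8/15.9 = 7.6819.

x_2* = 7.6819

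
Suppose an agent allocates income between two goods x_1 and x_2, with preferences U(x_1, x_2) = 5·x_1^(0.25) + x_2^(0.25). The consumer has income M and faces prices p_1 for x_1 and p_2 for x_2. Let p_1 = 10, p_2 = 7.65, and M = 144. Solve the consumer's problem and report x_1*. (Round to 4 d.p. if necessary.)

x_1* = 12.7673

Numerically x_2/x_1 = 0.16717, so x_1* = 144/(10 + 7.65·0.16717) = 12.7673.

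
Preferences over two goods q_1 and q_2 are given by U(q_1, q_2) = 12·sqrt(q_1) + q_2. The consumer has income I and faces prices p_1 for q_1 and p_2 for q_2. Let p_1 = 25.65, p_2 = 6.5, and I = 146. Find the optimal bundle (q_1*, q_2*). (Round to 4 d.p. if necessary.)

Thus q_1* = (6·p_2/p_1)² — independent of I — with the rest of income spent on q_2.
Plugging in: q_1* = (6·6.5/25.65)² = 2.3118, q_2* = 13.3387.

q_1* = 2.3118, q_2* = 13.3387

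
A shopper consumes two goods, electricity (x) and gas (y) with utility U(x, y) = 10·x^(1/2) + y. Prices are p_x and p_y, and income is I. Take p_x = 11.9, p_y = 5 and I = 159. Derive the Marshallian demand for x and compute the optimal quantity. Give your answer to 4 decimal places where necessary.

Utility is quasi-linear in y; the FOC for x is 5/√x = p_x/p_y.
Solve: √x = 5·p_y/p_x, so x*(p_x,p_y) = (5·p_y/p_x)², and y* = (I − p_x·x*)/p_y.
Plugging in: x* = (5·5/11.9)² = 4.4135.

x* = 4.4135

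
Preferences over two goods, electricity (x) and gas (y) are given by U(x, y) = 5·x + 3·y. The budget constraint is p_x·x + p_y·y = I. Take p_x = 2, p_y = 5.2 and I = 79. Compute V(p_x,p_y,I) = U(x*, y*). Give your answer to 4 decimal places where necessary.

x gives more utility per dollar, so spend all income on x: x* = I/p_x, y* = 0.
Numerically: x* = 39.5, y* = 0.
Utility at the optimum: U(39.5, 0) = 197.5.

V = 197.5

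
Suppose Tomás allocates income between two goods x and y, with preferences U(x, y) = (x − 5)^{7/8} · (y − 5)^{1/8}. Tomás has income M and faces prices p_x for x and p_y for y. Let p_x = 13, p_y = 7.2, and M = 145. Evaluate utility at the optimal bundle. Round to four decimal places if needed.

V = 2.5001

Let x' = x−5, y' = y−5. MRS = 7·y'/x' = p_x/p_y.
After buying the subsistence bundle (5, 5), a share 0.875 of the remaining income goes to x: x* = 5 + 0.875·(M − 5p_x − 5p_y)/p_x.
Discretionary income = 145 − 5·13 − 5·7.2 = 44; x* = 5 + 0.875·44/13 = 7.9615; y* = 5 + 0.125·44/7.2 = 5.7639.
Utility at the optimum: U(7.9615, 5.7639) = 2.5001.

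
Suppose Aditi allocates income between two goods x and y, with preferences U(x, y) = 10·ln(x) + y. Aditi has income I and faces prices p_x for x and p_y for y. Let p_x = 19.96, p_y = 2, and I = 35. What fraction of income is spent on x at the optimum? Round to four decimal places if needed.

share on x = 0.5714

MU_x = 10/x, MU_y = 1. Tangency: 10/x = p_x/p_y.
So x*(p_x,p_y) = 10·p_y/p_x, independent of income; and y* = (I − 10·p_y)/p_y.
At the given prices: x* = 10·2/19.96 = 1.002, and y* = 7.5.
Expenditure on x: 19.96·1.002 = 20; share = 0.5714.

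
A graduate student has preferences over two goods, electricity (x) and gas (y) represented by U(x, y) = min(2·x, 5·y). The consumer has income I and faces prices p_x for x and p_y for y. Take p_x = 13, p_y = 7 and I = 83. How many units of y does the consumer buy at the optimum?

Leontief preferences: the optimum is at the kink where x/5 = y/2, i.e. y = (2/5)·x.
Budget: p_x·x + p_y·(2/5)·x = I, so (5·p_x + 2·p_y)·x = 5·I.
Demand: x*(p_x,p_y,I) = 5·I/(5·p_x + 2·p_y), y* = 2·I/(5·p_x + 2·p_y).
Here 5·13 + 2·7 = 79, giving y* = 2.1013.

y* = 2.1013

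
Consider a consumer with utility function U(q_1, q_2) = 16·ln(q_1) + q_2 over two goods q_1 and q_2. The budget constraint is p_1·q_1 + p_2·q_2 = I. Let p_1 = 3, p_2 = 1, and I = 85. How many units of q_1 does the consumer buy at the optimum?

q_1* = 5.3333

Set MRS = p_1/p_2: (16/q_1)/1 = p_1/p_2.
So q_1*(p_1,p_2) = 16·p_2/p_1, independent of income; and q_2* = (I − 16·p_2)/p_2.
At the given prices: q_1* = 16·1/3 = 5.3333.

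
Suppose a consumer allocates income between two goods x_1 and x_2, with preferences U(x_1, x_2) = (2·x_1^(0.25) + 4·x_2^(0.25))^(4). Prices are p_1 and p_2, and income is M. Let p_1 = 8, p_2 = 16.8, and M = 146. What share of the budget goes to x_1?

share on x_1 = 0.337

Substitute x_2 = (x_2/x_1)·x_1 into the budget: x_1* = M/(p_1 + p_2·(x_2/x_1)).
Numerically x_2/x_1 = 0.937017, so x_1* = 146/(8 + 16.8·0.937017) = 6.1495 and x_2* = 0.937017·6.1495 = 5.7622.
Expenditure on x_1: 8·6.1495 = 49.1957; share = 0.337.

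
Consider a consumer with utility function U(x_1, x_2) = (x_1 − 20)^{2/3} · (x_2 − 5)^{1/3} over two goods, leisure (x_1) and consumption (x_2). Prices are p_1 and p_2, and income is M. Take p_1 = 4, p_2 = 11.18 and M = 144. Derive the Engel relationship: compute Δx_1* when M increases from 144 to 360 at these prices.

MRS = 2·(x_2−5)/(x_1−20). Tangency with p_1/p_2 gives x_2−5 = (1/2)·(p_1/p_2)·(x_1−20).
After buying the subsistence bundle (20, 5), a share 2/3 of the remaining income goes to x_1: x_1* = 20 + 2/3·(M − 20p_1 − 5p_2)/p_1.
Discretionary income = 144 − 20·4 − 5·11.18 = 8.1; x_1* = 20 + 2/3·8.1/4 = 21.35.
At M' = 360: x_1* = 57.35. Change: 57.35 − 21.35 = 36.

Δx_1* = 36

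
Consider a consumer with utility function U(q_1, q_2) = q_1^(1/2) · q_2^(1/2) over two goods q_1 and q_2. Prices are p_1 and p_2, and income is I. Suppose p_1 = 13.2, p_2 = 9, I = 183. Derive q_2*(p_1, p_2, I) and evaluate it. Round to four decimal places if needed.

MU_q_1/MU_q_2 = (0.5·q_2)/(0.5·q_1); tangency sets this equal to p_1/p_2.
Rearranging, p_2·q_2 = p_1·q_1. Substituting into the budget gives p_1·q_1·(1 + 1) = I.
Demand: q_1*(p_1,p_2,I) = 0.5·I/p_1 and q_2* = 0.5·I/p_2.
At p_1=13.2, p_2=9, I=183: q_2* = 0.5·183/9 = 10.1667.

q_2* = 10.1667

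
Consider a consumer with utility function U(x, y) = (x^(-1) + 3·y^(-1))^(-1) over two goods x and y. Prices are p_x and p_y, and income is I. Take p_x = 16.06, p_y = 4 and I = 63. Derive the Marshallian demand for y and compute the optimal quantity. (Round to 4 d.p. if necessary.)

y* = 7.3023

From the CES first-order condition, (1/3)·(y/x)^(2) = p_x/p_y.
Hence y/x = (3·p_x/p_y)^(1/(2)), i.e. raised to the 0.5 power.
Substitute y = (y/x)·x into the budget: x* = I/(p_x + p_y·(y/x)).
Numerically y/x = 3.470591, so x* = 63/(16.06 + 4·3.470591) = 2.104 and y* = 3.470591·2.104 = 7.3023.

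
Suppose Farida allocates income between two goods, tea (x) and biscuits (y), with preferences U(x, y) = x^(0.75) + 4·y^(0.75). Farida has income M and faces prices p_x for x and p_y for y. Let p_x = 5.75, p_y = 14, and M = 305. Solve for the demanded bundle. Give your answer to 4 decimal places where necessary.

From the CES first-order condition, (1/4)·(y/x)^(0.25) = p_x/p_y.
Hence y/x = (4·p_x/p_y)^(1/(0.25)), i.e. raised to the 4 power.
Substitute y = (y/x)·x into the budget: x* = M/(p_x + p_y·(y/x)).
Numerically y/x = 7.284491, so x* = 305/(5.75 + 14·7.284491) = 2.8311 and y* = 7.284491·2.8311 = 20.623.

x* = 2.8311, y* = 20.623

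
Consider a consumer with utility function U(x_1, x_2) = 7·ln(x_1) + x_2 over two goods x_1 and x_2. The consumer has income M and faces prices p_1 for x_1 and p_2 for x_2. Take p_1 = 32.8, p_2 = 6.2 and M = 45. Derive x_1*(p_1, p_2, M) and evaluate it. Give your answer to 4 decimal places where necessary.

Set MRS = p_1/p_2: (7/x_1)/1 = p_1/p_2.
So x_1*(p_1,p_2) = 7·p_2/p_1, independent of income; and x_2* = (M − 7·p_2)/p_2.
At the given prices: x_1* = 7·6.2/32.8 = 1.3232.

x_1* = 1.3232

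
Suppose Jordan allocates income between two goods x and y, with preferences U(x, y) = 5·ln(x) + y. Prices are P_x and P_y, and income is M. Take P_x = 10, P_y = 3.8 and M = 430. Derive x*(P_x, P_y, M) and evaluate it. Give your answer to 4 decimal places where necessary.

Set MRS = P_x/P_y: (5/x)/1 = P_x/P_y.
So x*(P_x,P_y) = 5·P_y/P_x, independent of income; and y* = (M − 5·P_y)/P_y.
At the given prices: x* = 5·3.8/10 = 1.9.

x* = 1.9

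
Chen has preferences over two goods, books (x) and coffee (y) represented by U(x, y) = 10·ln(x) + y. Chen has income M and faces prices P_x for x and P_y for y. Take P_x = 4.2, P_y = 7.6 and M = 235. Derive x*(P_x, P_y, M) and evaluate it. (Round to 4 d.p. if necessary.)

x* = 18.0952

Set MRS = P_x/P_y: (10/x)/1 = P_x/P_y.
So x*(P_x,P_y) = 10·P_y/P_x, independent of income; and y* = (M − 10·P_y)/P_y.
At the given prices: x* = 10·7.6/4.2 = 18.0952.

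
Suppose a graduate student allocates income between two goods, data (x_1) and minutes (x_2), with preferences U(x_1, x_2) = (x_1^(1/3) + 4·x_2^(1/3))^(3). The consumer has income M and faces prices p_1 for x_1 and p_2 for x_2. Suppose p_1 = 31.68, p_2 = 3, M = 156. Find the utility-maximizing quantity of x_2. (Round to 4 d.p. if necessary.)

MU_x_1 ∝ x_1^(-2/3), MU_x_2 ∝ 4·x_2^(-2/3), so MRS = (1/4)·(x_2/x_1)^(2/3) = p_1/p_2.
Hence x_2/x_1 = (4·p_1/p_2)^(1/(2/3)), i.e. raised to the 1.5 power.
Substitute x_2 = (x_2/x_1)·x_1 into the budget: x_1* = M/(p_1 + p_2·(x_2/x_1)).
Numerically x_2/x_1 = 274.527506, so x_1* = 156/(31.68 + 3·274.527506) = 0.1824 and x_2* = 274.527506·0.1824 = 50.0739.

x_2* = 50.0739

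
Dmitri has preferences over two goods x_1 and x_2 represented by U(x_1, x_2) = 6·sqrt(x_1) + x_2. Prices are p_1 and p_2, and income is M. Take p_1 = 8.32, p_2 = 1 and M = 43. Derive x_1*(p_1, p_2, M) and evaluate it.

Thus x_1* = (3·p_2/p_1)² — independent of M — with the rest of income spent on x_2.
Plugging in: x_1* = (3·1/8.32)² = 0.13.

x_1* = 0.13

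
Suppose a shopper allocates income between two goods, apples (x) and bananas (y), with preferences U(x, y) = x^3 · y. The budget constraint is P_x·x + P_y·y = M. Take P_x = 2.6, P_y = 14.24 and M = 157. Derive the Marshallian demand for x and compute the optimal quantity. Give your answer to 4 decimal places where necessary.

MU_x/MU_y = (3·y)/(x); tangency sets this equal to P_x/P_y.
So 3·P_y·y = P_x·x; combined with the budget, a share 0.75 of income goes to x.
Demand: x*(P_x,P_y,M) = 0.75·M/P_x and y* = 0.25·M/P_y.
At P_x=2.6, P_y=14.24, M=157: x* = 0.75·157/2.6 = 45.2885.

x* = 45.2885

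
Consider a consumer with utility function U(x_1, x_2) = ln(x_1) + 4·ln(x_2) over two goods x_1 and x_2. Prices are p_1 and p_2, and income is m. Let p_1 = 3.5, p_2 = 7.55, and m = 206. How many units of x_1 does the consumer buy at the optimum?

x_1* = 11.7714

Tangency: MRS = (1/4)·x_2/x_1 = p_1/p_2.
Rearranging, p_2·x_2 = 4·p_1·x_1. Substituting into the budget gives p_1·x_1·(1 + 4) = m.
Demand: x_1*(p_1,p_2,m) = 0.2·m/p_1 and x_2* = 0.8·m/p_2.
At p_1=3.5, p_2=7.55, m=206: x_1* = 0.2·206/3.5 = 11.7714.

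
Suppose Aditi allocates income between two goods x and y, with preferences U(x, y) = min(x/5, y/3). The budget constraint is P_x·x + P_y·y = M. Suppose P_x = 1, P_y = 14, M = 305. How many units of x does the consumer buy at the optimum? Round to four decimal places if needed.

x* = 32.4468

Demand: x*(P_x,P_y,M) = 5·M/(5·P_x + 3·P_y), y* = 3·M/(5·P_x + 3·P_y).
Here 5·1 + 3·14 = 47, giving x* = 32.4468.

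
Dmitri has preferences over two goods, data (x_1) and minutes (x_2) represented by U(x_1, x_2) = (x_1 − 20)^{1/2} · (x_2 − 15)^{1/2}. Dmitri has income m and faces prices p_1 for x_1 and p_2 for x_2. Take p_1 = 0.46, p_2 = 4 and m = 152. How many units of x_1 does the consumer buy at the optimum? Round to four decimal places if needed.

Let x_1' = x_1−20, x_2' = x_2−15. MRS = x_2'/x_1' = p_1/p_2.
After buying the subsistence bundle (20, 15), a share 0.5 of the remaining income goes to x_1: x_1* = 20 + 0.5·(m − 20p_1 − 15p_2)/p_1.
Discretionary income = 152 − 20·0.46 − 15·4 = 82.8; x_1* = 20 + 0.5·82.8/0.46 = 110.

x_1* = 110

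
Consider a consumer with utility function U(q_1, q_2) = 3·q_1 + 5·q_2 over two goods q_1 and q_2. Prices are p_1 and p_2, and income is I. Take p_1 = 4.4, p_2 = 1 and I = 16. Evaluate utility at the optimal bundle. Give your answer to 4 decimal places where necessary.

Linear utility — the consumer picks whichever good has higher MU/price: 3/4.4 = 0.6818 vs 5/1 = 5.
q_2 gives more utility per dollar, so spend all income on q_2: q_2* = I/p_2, q_1* = 0.
Numerically: q_1* = 0, q_2* = 16.
Utility at the optimum: U(0, 16) = 80.

V = 80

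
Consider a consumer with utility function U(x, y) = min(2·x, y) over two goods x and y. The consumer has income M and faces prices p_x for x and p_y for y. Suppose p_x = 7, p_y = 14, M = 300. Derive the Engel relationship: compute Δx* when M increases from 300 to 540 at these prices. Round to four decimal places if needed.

Δx* = 6.8571

Here 7 + 2·14 = 35, giving x* = 8.5714.
At M' = 540: x* = 15.4286. Change: 15.4286 − 8.5714 = 6.8571.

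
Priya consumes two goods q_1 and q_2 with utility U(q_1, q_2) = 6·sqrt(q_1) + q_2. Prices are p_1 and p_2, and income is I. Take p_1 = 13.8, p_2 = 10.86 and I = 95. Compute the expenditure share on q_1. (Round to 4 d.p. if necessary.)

share on q_1 = 0.8097

MU_q_1 = 3/√q_1, MU_q_2 = 1. Tangency: 3/√q_1 = p_1/p_2.
Solve: √q_1 = 3·p_2/p_1, so q_1*(p_1,p_2) = (3·p_2/p_1)², and q_2* = (I − p_1·q_1*)/p_2.
Plugging in: q_1* = (3·10.86/13.8)² = 5.5737, q_2* = 1.6651.
Expenditure on q_1: 13.8·5.5737 = 76.9171; share = 0.8097.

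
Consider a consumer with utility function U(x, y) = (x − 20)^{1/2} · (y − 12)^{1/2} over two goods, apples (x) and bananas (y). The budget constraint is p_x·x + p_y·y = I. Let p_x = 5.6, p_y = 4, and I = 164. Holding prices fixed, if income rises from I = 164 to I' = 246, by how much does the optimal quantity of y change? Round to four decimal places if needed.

This is Cobb-Douglas in (x−20, y−12): tangency gives 0.5·p_y·(y−12) = 0.5·p_x·(x−20).
After buying the subsistence bundle (20, 12), a share 0.5 of the remaining income goes to x: x* = 20 + 0.5·(I − 20p_x − 12p_y)/p_x.
Discretionary income = 164 − 20·5.6 − 12·4 = 4; y* = 12 + 0.5·4/4 = 12.5.
At I' = 246: y* = 22.75. Change: 22.75 − 12.5 = 10.25.

Δy* = 10.25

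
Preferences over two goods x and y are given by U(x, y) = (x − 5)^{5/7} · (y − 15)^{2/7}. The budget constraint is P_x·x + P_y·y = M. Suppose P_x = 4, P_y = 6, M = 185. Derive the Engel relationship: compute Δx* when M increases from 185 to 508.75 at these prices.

Δx* = 57.8125

This is Cobb-Douglas in (x−5, y−15): tangency gives 5/7·P_y·(y−15) = 2/7·P_x·(x−5).
Substituting into the budget: x* = 5 + 5/7·(M − 5·P_x − 15·P_y)/P_x, and y* = 15 + 2/7·(…)/P_y.
Discretionary income = 185 − 5·4 − 15·6 = 75; x* = 5 + 5/7·75/4 = 18.3929.
At M' = 508.75: x* = 76.2054. Change: 76.2054 − 18.3929 = 57.8125.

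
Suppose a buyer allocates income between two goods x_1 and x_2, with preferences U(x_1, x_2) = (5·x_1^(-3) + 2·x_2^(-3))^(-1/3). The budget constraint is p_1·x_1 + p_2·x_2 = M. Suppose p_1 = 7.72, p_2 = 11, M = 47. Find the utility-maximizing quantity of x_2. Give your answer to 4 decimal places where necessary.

Substitute x_2 = (x_2/x_1)·x_1 into the budget: x_1* = M/(p_1 + p_2·(x_2/x_1)).
Numerically x_2/x_1 = 0.727899, so x_1* = 47/(7.72 + 11·0.727899) = 2.9885 and x_2* = 0.727899·2.9885 = 2.1753.

x_2* = 2.1753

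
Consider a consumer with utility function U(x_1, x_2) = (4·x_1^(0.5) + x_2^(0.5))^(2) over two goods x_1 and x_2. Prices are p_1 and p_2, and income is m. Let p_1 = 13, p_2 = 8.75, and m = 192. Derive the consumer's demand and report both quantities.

With the ratio pinned down, the budget gives x_1* = m/(p_1 + p_2·(x_2/x_1)) and x_2* = (x_2/x_1)·x_1*.
Numerically x_2/x_1 = 0.137959, so x_1* = 192/(13 + 8.75·0.137959) = 13.5143 and x_2* = 0.137959·13.5143 = 1.8644.

x_1* = 13.5143, x_2* = 1.8644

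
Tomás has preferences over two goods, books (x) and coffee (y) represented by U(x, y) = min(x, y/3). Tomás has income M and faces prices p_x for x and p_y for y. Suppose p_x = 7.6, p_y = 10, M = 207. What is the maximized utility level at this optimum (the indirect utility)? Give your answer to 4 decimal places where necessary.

Leontief preferences: the optimum is at the kink where x/1 = y/3, i.e. y = 3·x.
Budget: p_x·x + p_y·3·x = M, so (p_x + 3·p_y)·x = M.
Demand: x*(p_x,p_y,M) = M/(p_x + 3·p_y), y* = 3·M/(p_x + 3·p_y).
Here 7.6 + 3·10 = 37.6, giving x* = 5.5053 and y* = 16.516.
Utility at the optimum: U(5.5053, 16.516) = 5.5053.

V = 5.5053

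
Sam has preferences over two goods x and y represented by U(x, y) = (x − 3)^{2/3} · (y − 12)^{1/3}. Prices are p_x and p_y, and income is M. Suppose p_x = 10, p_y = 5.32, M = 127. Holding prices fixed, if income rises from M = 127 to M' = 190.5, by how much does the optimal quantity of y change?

Δy* = 3.9787

This is Cobb-Douglas in (x−3, y−12): tangency gives 2/3·p_y·(y−12) = 1/3·p_x·(x−3).
Substituting into the budget: x* = 3 + 2/3·(M − 3·p_x − 12·p_y)/p_x, and y* = 12 + 1/3·(…)/p_y.
Discretionary income = 127 − 3·10 − 12·5.32 = 33.16; y* = 12 + 1/3·33.16/5.32 = 14.0777.
At M' = 190.5: y* = 18.0564. Change: 18.0564 − 14.0777 = 3.9787.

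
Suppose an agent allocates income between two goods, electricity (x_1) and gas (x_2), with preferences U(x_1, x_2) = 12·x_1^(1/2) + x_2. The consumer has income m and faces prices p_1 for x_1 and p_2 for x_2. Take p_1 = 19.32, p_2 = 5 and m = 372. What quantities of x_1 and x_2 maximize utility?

x_1* = 2.4112, x_2* = 65.0832

Set MRS = p_1/p_2: 6·x_1^(−1/2) = p_1/p_2.
Solve: √x_1 = 6·p_2/p_1, so x_1*(p_1,p_2) = (6·p_2/p_1)², and x_2* = (m − p_1·x_1*)/p_2.
Plugging in: x_1* = (6·5/19.32)² = 2.4112, x_2* = 65.0832.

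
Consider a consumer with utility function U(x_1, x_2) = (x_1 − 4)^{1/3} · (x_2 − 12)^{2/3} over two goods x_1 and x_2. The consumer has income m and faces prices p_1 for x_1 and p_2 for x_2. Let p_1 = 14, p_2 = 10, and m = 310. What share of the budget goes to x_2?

This is Cobb-Douglas in (x_1−4, x_2−12): tangency gives 1/3·p_2·(x_2−12) = 2/3·p_1·(x_1−4).
Substituting into the budget: x_1* = 4 + 1/3·(m − 4·p_1 − 12·p_2)/p_1, and x_2* = 12 + 2/3·(…)/p_2.
Discretionary income = 310 − 4·14 − 12·10 = 134; x_1* = 4 + 1/3·134/14 = 7.1905; x_2* = 12 + 2/3·134/10 = 20.9333.
Expenditure on x_2: 10·20.9333 = 209.3333; share = 0.6753.

share on x_2 = 0.6753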